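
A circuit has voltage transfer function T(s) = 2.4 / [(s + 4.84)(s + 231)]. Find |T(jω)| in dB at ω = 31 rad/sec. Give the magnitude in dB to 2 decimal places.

-69.68 dB

|j31 + 4.84| = √(31² + 4.84²) = 31.38
|j31 + 231| = √(31² + 231²) = 233.1
|T(j31)| = 2.4 / (31.38 × 233.1) = 0.00032819
20 log₁₀(0.00032819) = -69.677 dB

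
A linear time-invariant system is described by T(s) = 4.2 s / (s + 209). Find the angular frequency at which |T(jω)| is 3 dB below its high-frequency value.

209 rad s⁻¹

For a single-pole high-pass, the −3 dB point is at the pole: ω = 209 rad s⁻¹.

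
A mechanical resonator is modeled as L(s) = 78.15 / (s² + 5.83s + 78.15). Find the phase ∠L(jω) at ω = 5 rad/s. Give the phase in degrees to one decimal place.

-28.7°

∠[(j5)² + 5.83(j5) + 78.15] = ∠[53.15 + j29.15] = 28.74°
∠L(j5) = −28.74° = -28.74°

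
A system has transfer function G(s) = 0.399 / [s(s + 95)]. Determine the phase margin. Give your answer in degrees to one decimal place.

Gain crossover: |G(jω)| = 1 at ω ≈ 0.0042 rad/s.
∠G(j0.0042) = −90° − arctan(0.0042/95) ≈ -90.00°
PM = 180° + (-90.00°) = 90.00°

90.0 deg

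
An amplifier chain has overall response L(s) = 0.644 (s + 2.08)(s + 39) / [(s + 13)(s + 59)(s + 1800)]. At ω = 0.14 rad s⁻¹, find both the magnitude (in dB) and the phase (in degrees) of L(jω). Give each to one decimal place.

|L| = -88.4 dB, ∠L = 3.3°

|j0.14 + 2.08| = √(0.14² + 2.08²) = 2.085
|j0.14 + 39| = √(0.14² + 39²) = 39
|j0.14 + 13| = √(0.14² + 13²) = 13
|j0.14 + 59| = √(0.14² + 59²) = 59
|j0.14 + 1800| = √(0.14² + 1800²) = 1800
|L(j0.14)| = 0.644 × 2.085 × 39 / (13 × 59 × 1800) = 3.7923e-05
20 log₁₀(3.7923e-05) = -88.42 dB
∠(j0.14 + 2.08) = arctan(0.14/2.08) = 3.85°
∠(j0.14 + 39) = arctan(0.14/39) = 0.21°
∠(j0.14 + 13) = arctan(0.14/13) = 0.62°
∠(j0.14 + 59) = arctan(0.14/59) = 0.14°
∠(j0.14 + 1800) = arctan(0.14/1800) = 0.00°
∠L(j0.14) = 3.85° + 0.21° − (0.62° + 0.14° + 0.00°) = 3.30°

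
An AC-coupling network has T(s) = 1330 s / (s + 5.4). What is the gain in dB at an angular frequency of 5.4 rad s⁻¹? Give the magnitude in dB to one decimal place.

|j5.4| = 5.4
|j5.4 + 5.4| = √(5.4² + 5.4²) = 7.637
|T(j5.4)| = 1330 × 5.4 / 7.637 = 940.45
20 log₁₀(940.45) = 59.47 dB

59.5 dB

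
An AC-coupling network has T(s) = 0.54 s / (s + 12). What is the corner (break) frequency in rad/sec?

12 rad/sec

The single real pole at s = −12 gives a corner at ω = 12 rad/sec.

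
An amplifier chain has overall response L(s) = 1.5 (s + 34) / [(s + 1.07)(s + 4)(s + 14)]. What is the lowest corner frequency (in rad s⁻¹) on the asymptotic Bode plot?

Break frequencies occur at each pole and zero magnitude: 1.07 rad s⁻¹, 4 rad s⁻¹, 14 rad s⁻¹, 34 rad s⁻¹.
The lowest is 1.07 rad s⁻¹.

1.07 rad s⁻¹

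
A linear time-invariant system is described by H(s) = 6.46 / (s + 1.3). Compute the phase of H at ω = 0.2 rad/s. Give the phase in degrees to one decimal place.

∠(j0.2 + 1.3) = arctan(0.2/1.3) = 8.75°
∠H(j0.2) = −8.75° = -8.75°

-8.7°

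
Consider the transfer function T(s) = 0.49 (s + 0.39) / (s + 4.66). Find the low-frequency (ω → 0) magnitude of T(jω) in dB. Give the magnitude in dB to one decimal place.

T(0) = 0.49 × 0.39 / 4.66 = 0.041009
20 log₁₀(0.041009) = -27.74 dB

-27.7 dB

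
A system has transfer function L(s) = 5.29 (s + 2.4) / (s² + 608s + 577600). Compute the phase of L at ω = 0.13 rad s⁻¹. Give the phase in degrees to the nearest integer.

3 deg

∠(j0.13 + 2.4) = arctan(0.13/2.4) = 3.10°
∠[(j0.13)² + 608(j0.13) + 577600] = ∠[5.776e+05 + j79.04] = 0.01°
∠L(j0.13) = 3.10° − 0.01° = 3.09°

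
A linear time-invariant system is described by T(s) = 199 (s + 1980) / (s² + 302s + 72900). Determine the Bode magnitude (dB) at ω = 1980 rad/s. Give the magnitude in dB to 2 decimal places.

-16.89 dB

|j1980 + 1980| = √(1980² + 1980²) = 2800
|(j1980)² + 302(j1980) + 72900| = |-3.8475e+06 + j5.9796e+05| = 3.894e+06
|T(j1980)| = 199 × 2800 / 3.894e+06 = 0.14311
20 log₁₀(0.14311) = -16.887 dB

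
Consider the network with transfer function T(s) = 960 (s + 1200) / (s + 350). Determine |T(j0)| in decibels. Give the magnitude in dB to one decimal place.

70.3 dB

T(0) = 960 × 1200 / 350 = 3291.4
20 log₁₀(3291.4) = 70.35 dB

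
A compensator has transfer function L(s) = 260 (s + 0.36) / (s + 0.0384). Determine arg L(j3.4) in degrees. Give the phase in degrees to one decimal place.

∠(j3.4 + 0.36) = arctan(3.4/0.36) = 83.96°
∠(j3.4 + 0.0384) = arctan(3.4/0.0384) = 89.35°
∠L(j3.4) = 83.96° − 89.35° = -5.40°

-5.4 deg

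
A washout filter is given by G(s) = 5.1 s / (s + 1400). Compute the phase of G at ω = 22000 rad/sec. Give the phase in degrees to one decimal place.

3.6°

∠(j22000) = 90.00°
∠(j22000 + 1400) = arctan(22000/1400) = 86.36°
∠G(j22000) = 90.00° − 86.36° = 3.64°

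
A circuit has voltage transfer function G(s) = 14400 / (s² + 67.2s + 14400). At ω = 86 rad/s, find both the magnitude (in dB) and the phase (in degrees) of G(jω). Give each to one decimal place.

|G| = 4.0 dB, ∠G = -39.5 deg

|(j86)² + 67.2(j86) + 14400| = |7004 + j5779.2| = 9080
|G(j86)| = 14400 / 9080 = 1.5858
20 log₁₀(1.5858) = 4.01 dB
∠[(j86)² + 67.2(j86) + 14400] = ∠[7004 + j5779.2] = 39.53°
∠G(j86) = −39.53° = -39.53°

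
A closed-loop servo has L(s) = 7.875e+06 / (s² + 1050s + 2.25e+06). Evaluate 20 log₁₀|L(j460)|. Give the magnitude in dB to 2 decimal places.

11.50 dB

|(j460)² + 1050(j460) + 2.25e+06| = |2.0384e+06 + j4.83e+05| = 2.095e+06
|L(j460)| = 7.875e+06 / 2.095e+06 = 3.7592
20 log₁₀(3.7592) = 11.502 dB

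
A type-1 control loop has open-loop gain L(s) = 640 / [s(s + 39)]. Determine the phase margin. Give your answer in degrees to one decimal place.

Gain crossover: |L(jω)| = 1 at ω ≈ 15.3 rad s⁻¹.
∠L(j15.3) = −90° − arctan(15.3/39) ≈ -111.39°
PM = 180° + (-111.39°) = 68.61°

68.6°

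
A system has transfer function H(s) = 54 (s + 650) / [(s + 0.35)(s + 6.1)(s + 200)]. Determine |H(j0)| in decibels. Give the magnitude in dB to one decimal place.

38.3 dB

H(0) = 54 × 650 / (0.35 × 6.1 × 200) = 82.201
20 log₁₀(82.201) = 38.30 dB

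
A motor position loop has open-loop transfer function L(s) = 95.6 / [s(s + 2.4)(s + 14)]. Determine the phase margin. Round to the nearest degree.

Gain crossover: |L(jω)| = 1 at ω ≈ 2.11 rad s⁻¹.
∠L(j2.11) = −90° − arctan(2.11/2.4) − arctan(2.11/14) ≈ -139.93°
PM = 180° + (-139.93°) = 40.07°

40 deg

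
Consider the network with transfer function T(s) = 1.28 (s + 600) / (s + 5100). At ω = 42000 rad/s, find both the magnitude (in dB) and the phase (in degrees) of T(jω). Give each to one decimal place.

|T| = 2.1 dB, ∠T = 6.1°

|j42000 + 600| = √(42000² + 600²) = 4.2e+04
|j42000 + 5100| = √(42000² + 5100²) = 4.231e+04
|T(j42000)| = 1.28 × 4.2e+04 / 4.231e+04 = 1.2708
20 log₁₀(1.2708) = 2.08 dB
∠(j42000 + 600) = arctan(42000/600) = 89.18°
∠(j42000 + 5100) = arctan(42000/5100) = 83.08°
∠T(j42000) = 89.18° − 83.08° = 6.10°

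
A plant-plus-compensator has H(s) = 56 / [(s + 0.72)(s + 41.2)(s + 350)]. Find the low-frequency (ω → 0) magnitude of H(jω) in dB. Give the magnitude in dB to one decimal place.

-45.4 dB

H(0) = 56 / (0.72 × 41.2 × 350) = 0.0053937
20 log₁₀(0.0053937) = -45.36 dB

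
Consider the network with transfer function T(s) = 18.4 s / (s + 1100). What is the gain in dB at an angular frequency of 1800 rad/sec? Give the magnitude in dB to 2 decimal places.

23.92 dB

|j1800| = 1800
|j1800 + 1100| = √(1800² + 1100²) = 2110
|T(j1800)| = 18.4 × 1800 / 2110 = 15.7
20 log₁₀(15.7) = 23.918 dB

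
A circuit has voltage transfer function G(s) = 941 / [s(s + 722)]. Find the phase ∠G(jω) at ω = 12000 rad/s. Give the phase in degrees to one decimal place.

∠(j12000 + 722) = arctan(12000/722) = 86.56°
∠(j12000) = 90.00°
∠G(j12000) = − (86.56° + 90.00°) = -176.56°

-176.6 deg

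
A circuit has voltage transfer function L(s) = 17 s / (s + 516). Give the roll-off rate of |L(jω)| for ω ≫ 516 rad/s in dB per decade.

0 dB/decade

With 1 zero and 1 pole, the high-frequency asymptotic slope is 20 × (1 − 1) = 0 dB/decade.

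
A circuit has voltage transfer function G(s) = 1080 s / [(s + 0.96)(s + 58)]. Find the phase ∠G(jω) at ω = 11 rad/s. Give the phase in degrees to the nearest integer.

∠(j11) = 90.00°
∠(j11 + 0.96) = arctan(11/0.96) = 85.01°
∠(j11 + 58) = arctan(11/58) = 10.74°
∠G(j11) = 90.00° − (85.01° + 10.74°) = -5.75°

-6°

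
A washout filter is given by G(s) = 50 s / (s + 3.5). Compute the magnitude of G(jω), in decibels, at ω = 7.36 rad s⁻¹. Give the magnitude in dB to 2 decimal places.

|j7.36| = 7.36
|j7.36 + 3.5| = √(7.36² + 3.5²) = 8.15
|G(j7.36)| = 50 × 7.36 / 8.15 = 45.154
20 log₁₀(45.154) = 33.094 dB

33.09 dB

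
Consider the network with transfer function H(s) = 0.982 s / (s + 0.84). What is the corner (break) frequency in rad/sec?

The single real pole at s = −0.84 gives a corner at ω = 0.84 rad/sec.

0.84 rad/sec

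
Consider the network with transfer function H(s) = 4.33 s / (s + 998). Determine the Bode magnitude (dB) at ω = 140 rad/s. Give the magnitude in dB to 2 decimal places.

|j140| = 140
|j140 + 998| = √(140² + 998²) = 1008
|H(j140)| = 4.33 × 140 / 1008 = 0.60153
20 log₁₀(0.60153) = -4.415 dB

-4.41 dB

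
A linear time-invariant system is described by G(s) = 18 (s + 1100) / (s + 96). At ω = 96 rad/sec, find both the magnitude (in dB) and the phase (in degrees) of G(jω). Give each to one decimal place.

|G| = 43.3 dB, ∠G = -40.0°

|j96 + 1100| = √(96² + 1100²) = 1104
|j96 + 96| = √(96² + 96²) = 135.8
|G(j96)| = 18 × 1104 / 135.8 = 146.4
20 log₁₀(146.4) = 43.31 dB
∠(j96 + 1100) = arctan(96/1100) = 4.99°
∠(j96 + 96) = arctan(96/96) = 45.00°
∠G(j96) = 4.99° − 45.00° = -40.01°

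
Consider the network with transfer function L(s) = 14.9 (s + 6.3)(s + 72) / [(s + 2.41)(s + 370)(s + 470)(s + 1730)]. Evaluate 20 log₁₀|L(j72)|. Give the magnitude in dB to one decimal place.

|j72 + 6.3| = √(72² + 6.3²) = 72.28
|j72 + 72| = √(72² + 72²) = 101.8
|j72 + 2.41| = √(72² + 2.41²) = 72.04
|j72 + 370| = √(72² + 370²) = 376.9
|j72 + 470| = √(72² + 470²) = 475.5
|j72 + 1730| = √(72² + 1730²) = 1731
|L(j72)| = 14.9 × 72.28 × 101.8 / (72.04 × 376.9 × 475.5 × 1731) = 4.9048e-06
20 log₁₀(4.9048e-06) = -106.19 dB

-106.2 dB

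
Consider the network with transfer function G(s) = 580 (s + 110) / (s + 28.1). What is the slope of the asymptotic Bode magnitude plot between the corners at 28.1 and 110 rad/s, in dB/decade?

In this band the factors already past their corner are: pole at 28.1; net slope = -20 dB/decade.

-20 dB/decade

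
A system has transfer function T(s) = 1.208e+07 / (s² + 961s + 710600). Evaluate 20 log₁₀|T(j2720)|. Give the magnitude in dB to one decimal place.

|(j2720)² + 961(j2720) + 710600| = |-6.6878e+06 + j2.6139e+06| = 7.18e+06
|T(j2720)| = 1.208e+07 / 7.18e+06 = 1.6823
20 log₁₀(1.6823) = 4.52 dB

4.5 dB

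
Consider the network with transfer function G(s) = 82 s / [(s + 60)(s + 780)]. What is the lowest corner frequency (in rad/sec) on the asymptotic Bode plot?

60 rad/sec

Break frequencies occur at each pole and zero magnitude: 60 rad/sec, 780 rad/sec.
The lowest is 60 rad/sec.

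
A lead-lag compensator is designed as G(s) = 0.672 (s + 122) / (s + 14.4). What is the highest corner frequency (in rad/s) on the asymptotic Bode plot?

Break frequencies occur at each pole and zero magnitude: 14.4 rad/s, 122 rad/s.
The highest is 122 rad/s.

122 rad/s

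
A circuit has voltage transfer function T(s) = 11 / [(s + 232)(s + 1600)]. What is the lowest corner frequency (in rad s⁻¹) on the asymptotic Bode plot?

232 rad s⁻¹

Break frequencies occur at each pole and zero magnitude: 232 rad s⁻¹, 1600 rad s⁻¹.
The lowest is 232 rad s⁻¹.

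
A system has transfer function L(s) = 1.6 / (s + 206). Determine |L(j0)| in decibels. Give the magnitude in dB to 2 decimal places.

L(0) = 1.6 / 206 = 0.007767
20 log₁₀(0.007767) = -42.195 dB

-42.19 dB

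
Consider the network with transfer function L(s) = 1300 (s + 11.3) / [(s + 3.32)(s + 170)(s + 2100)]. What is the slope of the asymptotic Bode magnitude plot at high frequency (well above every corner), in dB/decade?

With 1 zero and 3 poles, the high-frequency asymptotic slope is 20 × (1 − 3) = -40 dB/decade.

-40 dB/decade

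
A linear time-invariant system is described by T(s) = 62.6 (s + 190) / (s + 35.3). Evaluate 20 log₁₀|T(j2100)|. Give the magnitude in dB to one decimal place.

|j2100 + 190| = √(2100² + 190²) = 2109
|j2100 + 35.3| = √(2100² + 35.3²) = 2100
|T(j2100)| = 62.6 × 2109 / 2100 = 62.847
20 log₁₀(62.847) = 35.97 dB

36.0 dB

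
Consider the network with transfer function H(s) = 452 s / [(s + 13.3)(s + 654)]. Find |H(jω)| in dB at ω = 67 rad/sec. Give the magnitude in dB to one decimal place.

|j67| = 67
|j67 + 13.3| = √(67² + 13.3²) = 68.31
|j67 + 654| = √(67² + 654²) = 657.4
|H(j67)| = 452 × 67 / (68.31 × 657.4) = 0.67437
20 log₁₀(0.67437) = -3.42 dB

-3.4 dB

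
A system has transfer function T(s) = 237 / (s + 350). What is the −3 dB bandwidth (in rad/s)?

350 rad/s

For a single-pole low-pass, the −3 dB point is at the pole: ω = 350 rad/s.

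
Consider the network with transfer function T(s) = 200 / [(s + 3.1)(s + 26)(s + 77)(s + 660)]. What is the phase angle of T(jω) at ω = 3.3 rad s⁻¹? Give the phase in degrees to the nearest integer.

-57°

∠(j3.3 + 3.1) = arctan(3.3/3.1) = 46.79°
∠(j3.3 + 26) = arctan(3.3/26) = 7.23°
∠(j3.3 + 77) = arctan(3.3/77) = 2.45°
∠(j3.3 + 660) = arctan(3.3/660) = 0.29°
∠T(j3.3) = − (46.79° + 7.23° + 2.45° + 0.29°) = -56.76°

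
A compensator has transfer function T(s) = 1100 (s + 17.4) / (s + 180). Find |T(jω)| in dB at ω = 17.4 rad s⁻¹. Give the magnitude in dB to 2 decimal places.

|j17.4 + 17.4| = √(17.4² + 17.4²) = 24.61
|j17.4 + 180| = √(17.4² + 180²) = 180.8
|T(j17.4)| = 1100 × 24.61 / 180.8 = 149.68
20 log₁₀(149.68) = 43.503 dB

43.50 dB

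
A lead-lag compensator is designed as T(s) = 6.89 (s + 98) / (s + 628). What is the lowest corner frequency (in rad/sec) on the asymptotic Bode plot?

98 rad/sec

Break frequencies occur at each pole and zero magnitude: 98 rad/sec, 628 rad/sec.
The lowest is 98 rad/sec.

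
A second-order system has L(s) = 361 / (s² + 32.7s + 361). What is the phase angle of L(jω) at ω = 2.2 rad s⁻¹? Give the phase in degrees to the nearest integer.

∠[(j2.2)² + 32.7(j2.2) + 361] = ∠[356.16 + j71.94] = 11.42°
∠L(j2.2) = −11.42° = -11.42°

-11°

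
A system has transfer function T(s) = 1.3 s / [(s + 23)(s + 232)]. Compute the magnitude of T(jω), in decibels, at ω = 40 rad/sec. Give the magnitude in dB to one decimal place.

-46.4 dB

|j40| = 40
|j40 + 23| = √(40² + 23²) = 46.14
|j40 + 232| = √(40² + 232²) = 235.4
|T(j40)| = 1.3 × 40 / (46.14 × 235.4) = 0.004787
20 log₁₀(0.004787) = -46.40 dB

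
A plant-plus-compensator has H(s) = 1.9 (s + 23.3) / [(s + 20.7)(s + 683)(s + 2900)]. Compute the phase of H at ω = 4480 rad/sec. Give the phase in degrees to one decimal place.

∠(j4480 + 23.3) = arctan(4480/23.3) = 89.70°
∠(j4480 + 20.7) = arctan(4480/20.7) = 89.74°
∠(j4480 + 683) = arctan(4480/683) = 81.33°
∠(j4480 + 2900) = arctan(4480/2900) = 57.08°
∠H(j4480) = 89.70° − (89.74° + 81.33° + 57.08°) = -138.45°

-138.4°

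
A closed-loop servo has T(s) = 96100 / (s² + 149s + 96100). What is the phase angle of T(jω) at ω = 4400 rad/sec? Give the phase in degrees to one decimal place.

-178.1°

∠[(j4400)² + 149(j4400) + 96100] = ∠[-1.9264e+07 + j6.556e+05] = 178.05°
∠T(j4400) = −178.05° = -178.05°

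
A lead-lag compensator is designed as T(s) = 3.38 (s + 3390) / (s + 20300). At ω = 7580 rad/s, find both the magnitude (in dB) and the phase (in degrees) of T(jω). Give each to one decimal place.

|j7580 + 3390| = √(7580² + 3390²) = 8304
|j7580 + 20300| = √(7580² + 20300²) = 2.167e+04
|T(j7580)| = 3.38 × 8304 / 2.167e+04 = 1.2952
20 log₁₀(1.2952) = 2.25 dB
∠(j7580 + 3390) = arctan(7580/3390) = 65.90°
∠(j7580 + 20300) = arctan(7580/20300) = 20.48°
∠T(j7580) = 65.90° − 20.48° = 45.43°

|T| = 2.2 dB, ∠T = 45.4°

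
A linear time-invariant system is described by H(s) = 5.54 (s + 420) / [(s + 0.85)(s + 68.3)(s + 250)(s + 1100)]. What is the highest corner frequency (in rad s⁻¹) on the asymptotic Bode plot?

1100 rad s⁻¹

Break frequencies occur at each pole and zero magnitude: 0.85 rad s⁻¹, 68.3 rad s⁻¹, 250 rad s⁻¹, 420 rad s⁻¹, 1100 rad s⁻¹.
The highest is 1100 rad s⁻¹.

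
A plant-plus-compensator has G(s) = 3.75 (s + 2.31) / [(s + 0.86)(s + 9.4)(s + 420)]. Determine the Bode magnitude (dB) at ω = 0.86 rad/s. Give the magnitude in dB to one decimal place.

|j0.86 + 2.31| = √(0.86² + 2.31²) = 2.465
|j0.86 + 0.86| = √(0.86² + 0.86²) = 1.216
|j0.86 + 9.4| = √(0.86² + 9.4²) = 9.439
|j0.86 + 420| = √(0.86² + 420²) = 420
|G(j0.86)| = 3.75 × 2.465 / (1.216 × 9.439 × 420) = 0.001917
20 log₁₀(0.001917) = -54.35 dB

-54.3 dB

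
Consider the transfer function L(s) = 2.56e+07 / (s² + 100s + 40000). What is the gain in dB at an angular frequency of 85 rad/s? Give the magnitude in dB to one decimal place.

|(j85)² + 100(j85) + 40000| = |32775 + j8500| = 3.386e+04
|L(j85)| = 2.56e+07 / 3.386e+04 = 756.07
20 log₁₀(756.07) = 57.57 dB

57.6 dB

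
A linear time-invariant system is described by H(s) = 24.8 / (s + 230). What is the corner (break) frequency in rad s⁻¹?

The single real pole at s = −230 gives a corner at ω = 230 rad s⁻¹.

230 rad s⁻¹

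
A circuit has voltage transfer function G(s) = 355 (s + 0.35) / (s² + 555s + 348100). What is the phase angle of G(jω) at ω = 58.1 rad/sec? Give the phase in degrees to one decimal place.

84.3°

∠(j58.1 + 0.35) = arctan(58.1/0.35) = 89.65°
∠[(j58.1)² + 555(j58.1) + 348100] = ∠[3.4472e+05 + j32246] = 5.34°
∠G(j58.1) = 89.65° − 5.34° = 84.31°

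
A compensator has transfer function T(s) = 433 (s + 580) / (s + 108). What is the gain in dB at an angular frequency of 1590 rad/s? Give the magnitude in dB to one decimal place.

53.3 dB

|j1590 + 580| = √(1590² + 580²) = 1692
|j1590 + 108| = √(1590² + 108²) = 1594
|T(j1590)| = 433 × 1692 / 1594 = 459.85
20 log₁₀(459.85) = 53.25 dB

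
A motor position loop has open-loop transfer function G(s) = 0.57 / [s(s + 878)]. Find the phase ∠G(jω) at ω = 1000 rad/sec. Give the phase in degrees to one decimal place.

∠(j1000 + 878) = arctan(1000/878) = 48.72°
∠(j1000) = 90.00°
∠G(j1000) = − (48.72° + 90.00°) = -138.72°

-138.7°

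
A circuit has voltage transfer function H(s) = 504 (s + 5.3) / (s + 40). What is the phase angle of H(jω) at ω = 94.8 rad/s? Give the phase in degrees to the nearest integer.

∠(j94.8 + 5.3) = arctan(94.8/5.3) = 86.80°
∠(j94.8 + 40) = arctan(94.8/40) = 67.12°
∠H(j94.8) = 86.80° − 67.12° = 19.68°

20°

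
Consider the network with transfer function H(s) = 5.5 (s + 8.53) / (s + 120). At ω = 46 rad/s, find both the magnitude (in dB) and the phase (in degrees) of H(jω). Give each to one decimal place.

|j46 + 8.53| = √(46² + 8.53²) = 46.78
|j46 + 120| = √(46² + 120²) = 128.5
|H(j46)| = 5.5 × 46.78 / 128.5 = 2.0022
20 log₁₀(2.0022) = 6.03 dB
∠(j46 + 8.53) = arctan(46/8.53) = 79.49°
∠(j46 + 120) = arctan(46/120) = 20.97°
∠H(j46) = 79.49° − 20.97° = 58.52°

|H| = 6.0 dB, ∠H = 58.5°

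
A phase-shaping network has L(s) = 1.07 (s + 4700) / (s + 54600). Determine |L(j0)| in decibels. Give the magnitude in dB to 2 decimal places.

L(0) = 1.07 × 4700 / 54600 = 0.092106
20 log₁₀(0.092106) = -20.714 dB

-20.71 dB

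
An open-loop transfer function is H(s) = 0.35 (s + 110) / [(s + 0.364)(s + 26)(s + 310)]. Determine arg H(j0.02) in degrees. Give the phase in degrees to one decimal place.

∠(j0.02 + 110) = arctan(0.02/110) = 0.01°
∠(j0.02 + 0.364) = arctan(0.02/0.364) = 3.14°
∠(j0.02 + 26) = arctan(0.02/26) = 0.04°
∠(j0.02 + 310) = arctan(0.02/310) = 0.00°
∠H(j0.02) = 0.01° − (3.14° + 0.04° + 0.00°) = -3.18°

-3.2°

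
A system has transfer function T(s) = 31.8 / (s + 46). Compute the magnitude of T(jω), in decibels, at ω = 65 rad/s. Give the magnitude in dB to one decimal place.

|j65 + 46| = √(65² + 46²) = 79.63
|T(j65)| = 31.8 / 79.63 = 0.39934
20 log₁₀(0.39934) = -7.97 dB

-8.0 dB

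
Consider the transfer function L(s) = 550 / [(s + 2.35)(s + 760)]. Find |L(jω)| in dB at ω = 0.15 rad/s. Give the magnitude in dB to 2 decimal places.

-10.25 dB

|j0.15 + 2.35| = √(0.15² + 2.35²) = 2.355
|j0.15 + 760| = √(0.15² + 760²) = 760
|L(j0.15)| = 550 / (2.355 × 760) = 0.30733
20 log₁₀(0.30733) = -10.248 dB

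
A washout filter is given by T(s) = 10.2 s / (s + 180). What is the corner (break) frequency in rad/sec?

180 rad/sec

The single real pole at s = −180 gives a corner at ω = 180 rad/sec.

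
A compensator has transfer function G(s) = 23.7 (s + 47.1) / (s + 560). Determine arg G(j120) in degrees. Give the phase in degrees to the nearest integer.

∠(j120 + 47.1) = arctan(120/47.1) = 68.57°
∠(j120 + 560) = arctan(120/560) = 12.09°
∠G(j120) = 68.57° − 12.09° = 56.48°

56°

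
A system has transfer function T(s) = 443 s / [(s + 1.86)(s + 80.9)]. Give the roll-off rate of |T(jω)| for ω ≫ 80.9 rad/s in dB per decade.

With 1 zero and 2 poles, the high-frequency asymptotic slope is 20 × (1 − 2) = -20 dB/decade.

-20 dB/decade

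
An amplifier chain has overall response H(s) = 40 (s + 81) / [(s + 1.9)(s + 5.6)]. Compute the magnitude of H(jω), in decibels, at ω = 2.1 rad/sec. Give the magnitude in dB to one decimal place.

45.6 dB

|j2.1 + 81| = √(2.1² + 81²) = 81.03
|j2.1 + 1.9| = √(2.1² + 1.9²) = 2.832
|j2.1 + 5.6| = √(2.1² + 5.6²) = 5.981
|H(j2.1)| = 40 × 81.03 / (2.832 × 5.981) = 191.36
20 log₁₀(191.36) = 45.64 dB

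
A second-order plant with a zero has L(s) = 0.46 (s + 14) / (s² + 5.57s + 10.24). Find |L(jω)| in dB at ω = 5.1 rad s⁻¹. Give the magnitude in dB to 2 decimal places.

-13.52 dB

|j5.1 + 14| = √(5.1² + 14²) = 14.9
|(j5.1)² + 5.57(j5.1) + 10.24| = |-15.77 + j28.407| = 32.49
|L(j5.1)| = 0.46 × 14.9 / 32.49 = 0.21095
20 log₁₀(0.21095) = -13.516 dB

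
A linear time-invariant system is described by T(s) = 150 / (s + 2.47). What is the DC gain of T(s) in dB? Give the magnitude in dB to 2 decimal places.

T(0) = 150 / 2.47 = 60.729
20 log₁₀(60.729) = 35.668 dB

35.67 dB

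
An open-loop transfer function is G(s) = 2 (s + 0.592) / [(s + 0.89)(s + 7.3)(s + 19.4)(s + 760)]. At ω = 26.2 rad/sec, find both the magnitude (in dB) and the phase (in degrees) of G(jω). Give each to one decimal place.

|j26.2 + 0.592| = √(26.2² + 0.592²) = 26.21
|j26.2 + 0.89| = √(26.2² + 0.89²) = 26.22
|j26.2 + 7.3| = √(26.2² + 7.3²) = 27.2
|j26.2 + 19.4| = √(26.2² + 19.4²) = 32.6
|j26.2 + 760| = √(26.2² + 760²) = 760.5
|G(j26.2)| = 2 × 26.21 / (26.22 × 27.2 × 32.6 × 760.5) = 2.9652e-06
20 log₁₀(2.9652e-06) = -110.56 dB
∠(j26.2 + 0.592) = arctan(26.2/0.592) = 88.71°
∠(j26.2 + 0.89) = arctan(26.2/0.89) = 88.05°
∠(j26.2 + 7.3) = arctan(26.2/7.3) = 74.43°
∠(j26.2 + 19.4) = arctan(26.2/19.4) = 53.48°
∠(j26.2 + 760) = arctan(26.2/760) = 1.97°
∠G(j26.2) = 88.71° − (88.05° + 74.43° + 53.48° + 1.97°) = -129.24°

|G| = -110.6 dB, ∠G = -129.2 deg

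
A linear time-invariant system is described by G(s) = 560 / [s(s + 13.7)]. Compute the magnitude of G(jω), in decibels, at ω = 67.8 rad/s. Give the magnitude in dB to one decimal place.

-18.5 dB

|j67.8 + 13.7| = √(67.8² + 13.7²) = 69.17
|j67.8| = 67.8
|G(j67.8)| = 560 / (69.17 × 67.8) = 0.11941
20 log₁₀(0.11941) = -18.46 dB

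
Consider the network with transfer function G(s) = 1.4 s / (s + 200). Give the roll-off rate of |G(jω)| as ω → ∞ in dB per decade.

0 dB/decade

With 1 zero and 1 pole, the high-frequency asymptotic slope is 20 × (1 − 1) = 0 dB/decade.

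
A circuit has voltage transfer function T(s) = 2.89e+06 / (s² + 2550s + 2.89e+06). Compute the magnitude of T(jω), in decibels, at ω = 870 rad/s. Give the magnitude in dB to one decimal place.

-0.5 dB

|(j870)² + 2550(j870) + 2.89e+06| = |2.1331e+06 + j2.2185e+06| = 3.078e+06
|T(j870)| = 2.89e+06 / 3.078e+06 = 0.93903
20 log₁₀(0.93903) = -0.55 dB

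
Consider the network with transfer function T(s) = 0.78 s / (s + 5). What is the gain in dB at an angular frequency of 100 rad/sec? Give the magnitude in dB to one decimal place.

-2.2 dB

|j100| = 100
|j100 + 5| = √(100² + 5²) = 100.1
|T(j100)| = 0.78 × 100 / 100.1 = 0.77903
20 log₁₀(0.77903) = -2.17 dB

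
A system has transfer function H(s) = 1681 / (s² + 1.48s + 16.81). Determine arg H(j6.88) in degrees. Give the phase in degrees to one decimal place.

∠[(j6.88)² + 1.48(j6.88) + 16.81] = ∠[-30.524 + j10.182] = 161.55°
∠H(j6.88) = −161.55° = -161.55°

-161.6 deg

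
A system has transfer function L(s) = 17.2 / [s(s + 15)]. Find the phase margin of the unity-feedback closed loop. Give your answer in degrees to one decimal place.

85.6°

Gain crossover: |L(jω)| = 1 at ω ≈ 1.14 rad/s.
∠L(j1.14) = −90° − arctan(1.14/15) ≈ -94.36°
PM = 180° + (-94.36°) = 85.64°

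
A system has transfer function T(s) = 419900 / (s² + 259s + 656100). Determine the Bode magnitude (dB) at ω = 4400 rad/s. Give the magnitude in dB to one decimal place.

-33.0 dB

|(j4400)² + 259(j4400) + 656100| = |-1.8704e+07 + j1.1396e+06| = 1.874e+07
|T(j4400)| = 419900 / 1.874e+07 = 0.022408
20 log₁₀(0.022408) = -32.99 dB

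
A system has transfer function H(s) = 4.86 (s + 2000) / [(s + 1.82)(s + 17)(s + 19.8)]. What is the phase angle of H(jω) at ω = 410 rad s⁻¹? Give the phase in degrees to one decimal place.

-253.0 deg

∠(j410 + 2000) = arctan(410/2000) = 11.59°
∠(j410 + 1.82) = arctan(410/1.82) = 89.75°
∠(j410 + 17) = arctan(410/17) = 87.63°
∠(j410 + 19.8) = arctan(410/19.8) = 87.24°
∠H(j410) = 11.59° − (89.75° + 87.63° + 87.24°) = -253.02°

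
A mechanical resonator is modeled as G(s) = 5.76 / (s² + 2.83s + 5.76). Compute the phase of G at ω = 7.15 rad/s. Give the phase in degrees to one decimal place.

-156.0°

∠[(j7.15)² + 2.83(j7.15) + 5.76] = ∠[-45.363 + j20.235] = 155.96°
∠G(j7.15) = −155.96° = -155.96°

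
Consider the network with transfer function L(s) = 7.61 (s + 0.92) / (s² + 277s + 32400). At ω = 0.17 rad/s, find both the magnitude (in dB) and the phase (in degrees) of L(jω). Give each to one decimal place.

|j0.17 + 0.92| = √(0.17² + 0.92²) = 0.9356
|(j0.17)² + 277(j0.17) + 32400| = |32400 + j47.09| = 3.24e+04
|L(j0.17)| = 7.61 × 0.9356 / 3.24e+04 = 0.00021974
20 log₁₀(0.00021974) = -73.16 dB
∠(j0.17 + 0.92) = arctan(0.17/0.92) = 10.47°
∠[(j0.17)² + 277(j0.17) + 32400] = ∠[32400 + j47.09] = 0.08°
∠L(j0.17) = 10.47° − 0.08° = 10.39°

|L| = -73.2 dB, ∠L = 10.4°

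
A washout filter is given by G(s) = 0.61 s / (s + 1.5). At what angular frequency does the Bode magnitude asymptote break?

1.5 rad/sec

The single real pole at s = −1.5 gives a corner at ω = 1.5 rad/sec.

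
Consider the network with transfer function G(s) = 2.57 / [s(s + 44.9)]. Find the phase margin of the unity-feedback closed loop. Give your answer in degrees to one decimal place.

Gain crossover: |G(jω)| = 1 at ω ≈ 0.0572 rad/s.
∠G(j0.0572) = −90° − arctan(0.0572/44.9) ≈ -90.07°
PM = 180° + (-90.07°) = 89.93°

89.9°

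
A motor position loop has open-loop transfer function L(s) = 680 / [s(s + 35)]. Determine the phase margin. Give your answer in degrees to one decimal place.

Gain crossover: |L(jω)| = 1 at ω ≈ 17.4 rad s⁻¹.
∠L(j17.4) = −90° − arctan(17.4/35) ≈ -116.43°
PM = 180° + (-116.43°) = 63.57°

63.6°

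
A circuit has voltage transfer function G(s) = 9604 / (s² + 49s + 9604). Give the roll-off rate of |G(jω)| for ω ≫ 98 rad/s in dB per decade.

-40 dB/decade

With 0 zeros and 2 poles, the high-frequency asymptotic slope is 20 × (0 − 2) = -40 dB/decade.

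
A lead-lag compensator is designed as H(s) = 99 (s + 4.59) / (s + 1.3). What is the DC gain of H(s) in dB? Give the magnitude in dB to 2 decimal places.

H(0) = 99 × 4.59 / 1.3 = 349.55
20 log₁₀(349.55) = 50.870 dB

50.87 dB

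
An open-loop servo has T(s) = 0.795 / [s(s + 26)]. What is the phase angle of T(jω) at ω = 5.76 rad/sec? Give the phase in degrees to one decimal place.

-102.5°

∠(j5.76 + 26) = arctan(5.76/26) = 12.49°
∠(j5.76) = 90.00°
∠T(j5.76) = − (12.49° + 90.00°) = -102.49°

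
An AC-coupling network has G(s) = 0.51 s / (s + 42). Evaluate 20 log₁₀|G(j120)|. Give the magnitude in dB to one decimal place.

-6.4 dB

|j120| = 120
|j120 + 42| = √(120² + 42²) = 127.1
|G(j120)| = 0.51 × 120 / 127.1 = 0.48137
20 log₁₀(0.48137) = -6.35 dB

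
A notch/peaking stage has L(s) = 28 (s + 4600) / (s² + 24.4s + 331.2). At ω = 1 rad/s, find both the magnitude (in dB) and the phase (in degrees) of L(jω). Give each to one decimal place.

|j1 + 4600| = √(1² + 4600²) = 4600
|(j1)² + 24.4(j1) + 331.2| = |330.2 + j24.4| = 331.1
|L(j1)| = 28 × 4600 / 331.1 = 389.01
20 log₁₀(389.01) = 51.80 dB
∠(j1 + 4600) = arctan(1/4600) = 0.01°
∠[(j1)² + 24.4(j1) + 331.2] = ∠[330.2 + j24.4] = 4.23°
∠L(j1) = 0.01° − 4.23° = -4.21°

|L| = 51.8 dB, ∠L = -4.2 deg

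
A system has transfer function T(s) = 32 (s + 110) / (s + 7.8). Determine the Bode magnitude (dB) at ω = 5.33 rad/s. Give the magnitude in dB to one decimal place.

51.4 dB

|j5.33 + 110| = √(5.33² + 110²) = 110.1
|j5.33 + 7.8| = √(5.33² + 7.8²) = 9.447
|T(j5.33)| = 32 × 110.1 / 9.447 = 373.04
20 log₁₀(373.04) = 51.44 dB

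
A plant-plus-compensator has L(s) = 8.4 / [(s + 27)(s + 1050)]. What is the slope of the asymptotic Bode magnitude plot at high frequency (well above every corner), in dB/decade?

-40 dB/decade

With 0 zeros and 2 poles, the high-frequency asymptotic slope is 20 × (0 − 2) = -40 dB/decade.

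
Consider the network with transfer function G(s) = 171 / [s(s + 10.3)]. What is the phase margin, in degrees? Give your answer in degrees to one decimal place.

42.5°

Gain crossover: |G(jω)| = 1 at ω ≈ 11.2 rad/s.
∠G(j11.2) = −90° − arctan(11.2/10.3) ≈ -137.46°
PM = 180° + (-137.46°) = 42.54°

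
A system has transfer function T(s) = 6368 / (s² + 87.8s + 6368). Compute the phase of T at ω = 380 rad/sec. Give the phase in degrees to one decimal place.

-166.4 deg

∠[(j380)² + 87.8(j380) + 6368] = ∠[-1.3803e+05 + j33364] = 166.41°
∠T(j380) = −166.41° = -166.41°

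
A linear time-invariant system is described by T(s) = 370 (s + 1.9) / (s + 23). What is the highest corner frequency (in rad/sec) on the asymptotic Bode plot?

Break frequencies occur at each pole and zero magnitude: 1.9 rad/sec, 23 rad/sec.
The highest is 23 rad/sec.

23 rad/sec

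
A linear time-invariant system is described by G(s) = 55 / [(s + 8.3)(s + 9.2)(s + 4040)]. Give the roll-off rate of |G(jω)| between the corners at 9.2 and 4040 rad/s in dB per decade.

In this band the factors already past their corner are: pole at 8.3, pole at 9.2; net slope = -40 dB/decade.

-40 dB/decade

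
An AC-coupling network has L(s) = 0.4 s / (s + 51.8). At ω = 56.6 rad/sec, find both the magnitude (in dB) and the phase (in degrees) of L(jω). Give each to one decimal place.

|j56.6| = 56.6
|j56.6 + 51.8| = √(56.6² + 51.8²) = 76.73
|L(j56.6)| = 0.4 × 56.6 / 76.73 = 0.29508
20 log₁₀(0.29508) = -10.60 dB
∠(j56.6) = 90.00°
∠(j56.6 + 51.8) = arctan(56.6/51.8) = 47.54°
∠L(j56.6) = 90.00° − 47.54° = 42.46°

|L| = -10.6 dB, ∠L = 42.5°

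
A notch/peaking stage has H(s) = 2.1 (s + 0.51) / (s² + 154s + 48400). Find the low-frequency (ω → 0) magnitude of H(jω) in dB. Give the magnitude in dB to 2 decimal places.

-93.10 dB

H(0) = 2.1 × 0.51 / 48400 = 2.2128e-05
20 log₁₀(2.2128e-05) = -93.101 dB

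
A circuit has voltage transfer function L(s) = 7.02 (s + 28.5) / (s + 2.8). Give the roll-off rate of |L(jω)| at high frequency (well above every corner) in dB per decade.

With 1 zero and 1 pole, the high-frequency asymptotic slope is 20 × (1 − 1) = 0 dB/decade.

0 dB/decade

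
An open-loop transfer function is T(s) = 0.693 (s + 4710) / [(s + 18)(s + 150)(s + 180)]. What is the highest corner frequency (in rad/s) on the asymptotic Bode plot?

Break frequencies occur at each pole and zero magnitude: 18 rad/s, 150 rad/s, 180 rad/s, 4710 rad/s.
The highest is 4710 rad/s.

4710 rad/s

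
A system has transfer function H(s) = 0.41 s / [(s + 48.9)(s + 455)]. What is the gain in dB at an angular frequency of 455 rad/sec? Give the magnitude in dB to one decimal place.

-64.0 dB

|j455| = 455
|j455 + 48.9| = √(455² + 48.9²) = 457.6
|j455 + 455| = √(455² + 455²) = 643.5
|H(j455)| = 0.41 × 455 / (457.6 × 643.5) = 0.00063352
20 log₁₀(0.00063352) = -63.96 dB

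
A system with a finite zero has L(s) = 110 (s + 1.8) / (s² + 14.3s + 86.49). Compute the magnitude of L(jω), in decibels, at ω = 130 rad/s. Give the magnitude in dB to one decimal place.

|j130 + 1.8| = √(130² + 1.8²) = 130
|(j130)² + 14.3(j130) + 86.49| = |-16814 + j1859| = 1.692e+04
|L(j130)| = 110 × 130 / 1.692e+04 = 0.84544
20 log₁₀(0.84544) = -1.46 dB

-1.5 dB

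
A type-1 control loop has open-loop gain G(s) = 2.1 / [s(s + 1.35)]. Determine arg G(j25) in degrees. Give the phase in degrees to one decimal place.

-176.9 deg

∠(j25 + 1.35) = arctan(25/1.35) = 86.91°
∠(j25) = 90.00°
∠G(j25) = − (86.91° + 90.00°) = -176.91°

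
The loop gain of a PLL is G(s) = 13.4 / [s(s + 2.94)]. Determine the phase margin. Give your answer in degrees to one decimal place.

43.3°

Gain crossover: |G(jω)| = 1 at ω ≈ 3.12 rad/sec.
∠G(j3.12) = −90° − arctan(3.12/2.94) ≈ -136.74°
PM = 180° + (-136.74°) = 43.26°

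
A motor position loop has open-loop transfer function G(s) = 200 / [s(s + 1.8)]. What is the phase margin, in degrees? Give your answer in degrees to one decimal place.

7.3 deg

Gain crossover: |G(jω)| = 1 at ω ≈ 14.1 rad/sec.
∠G(j14.1) = −90° − arctan(14.1/1.8) ≈ -172.72°
PM = 180° + (-172.72°) = 7.28°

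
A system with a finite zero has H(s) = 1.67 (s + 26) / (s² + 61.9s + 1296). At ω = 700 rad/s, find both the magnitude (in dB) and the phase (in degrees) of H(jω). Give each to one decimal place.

|H| = -52.5 dB, ∠H = -87.1 deg

|j700 + 26| = √(700² + 26²) = 700.5
|(j700)² + 61.9(j700) + 1296| = |-4.887e+05 + j43330| = 4.906e+05
|H(j700)| = 1.67 × 700.5 / 4.906e+05 = 0.0023843
20 log₁₀(0.0023843) = -52.45 dB
∠(j700 + 26) = arctan(700/26) = 87.87°
∠[(j700)² + 61.9(j700) + 1296] = ∠[-4.887e+05 + j43330] = 174.93°
∠H(j700) = 87.87° − 174.93° = -87.06°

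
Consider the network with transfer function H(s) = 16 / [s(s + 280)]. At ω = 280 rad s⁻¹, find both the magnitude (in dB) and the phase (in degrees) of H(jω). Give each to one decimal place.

|H| = -76.8 dB, ∠H = -135.0°

|j280 + 280| = √(280² + 280²) = 396
|j280| = 280
|H(j280)| = 16 / (396 × 280) = 0.00014431
20 log₁₀(0.00014431) = -76.81 dB
∠(j280 + 280) = arctan(280/280) = 45.00°
∠(j280) = 90.00°
∠H(j280) = − (45.00° + 90.00°) = -135.00°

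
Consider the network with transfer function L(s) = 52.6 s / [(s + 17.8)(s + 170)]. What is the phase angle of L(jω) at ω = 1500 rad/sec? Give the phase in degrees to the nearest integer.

∠(j1500) = 90.00°
∠(j1500 + 17.8) = arctan(1500/17.8) = 89.32°
∠(j1500 + 170) = arctan(1500/170) = 83.53°
∠L(j1500) = 90.00° − (89.32° + 83.53°) = -82.85°

-83°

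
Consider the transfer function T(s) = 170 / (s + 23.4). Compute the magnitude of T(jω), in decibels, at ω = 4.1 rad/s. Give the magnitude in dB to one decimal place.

|j4.1 + 23.4| = √(4.1² + 23.4²) = 23.76
|T(j4.1)| = 170 / 23.76 = 7.1559
20 log₁₀(7.1559) = 17.09 dB

17.1 dB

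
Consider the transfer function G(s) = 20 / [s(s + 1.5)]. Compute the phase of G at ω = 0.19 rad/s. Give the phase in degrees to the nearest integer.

-97°

∠(j0.19 + 1.5) = arctan(0.19/1.5) = 7.22°
∠(j0.19) = 90.00°
∠G(j0.19) = − (7.22° + 90.00°) = -97.22°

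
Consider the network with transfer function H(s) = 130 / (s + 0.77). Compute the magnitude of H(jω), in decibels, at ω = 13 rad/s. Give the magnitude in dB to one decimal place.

20.0 dB

|j13 + 0.77| = √(13² + 0.77²) = 13.02
|H(j13)| = 130 / 13.02 = 9.9825
20 log₁₀(9.9825) = 19.98 dB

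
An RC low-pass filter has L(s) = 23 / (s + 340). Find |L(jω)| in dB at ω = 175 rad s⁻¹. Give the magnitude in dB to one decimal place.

-24.4 dB

|j175 + 340| = √(175² + 340²) = 382.4
|L(j175)| = 23 / 382.4 = 0.060147
20 log₁₀(0.060147) = -24.42 dB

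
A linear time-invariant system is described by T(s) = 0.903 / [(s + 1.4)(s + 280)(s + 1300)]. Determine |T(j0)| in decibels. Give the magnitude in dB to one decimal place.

-115.0 dB

T(0) = 0.903 / (1.4 × 280 × 1300) = 1.772e-06
20 log₁₀(1.772e-06) = -115.03 dB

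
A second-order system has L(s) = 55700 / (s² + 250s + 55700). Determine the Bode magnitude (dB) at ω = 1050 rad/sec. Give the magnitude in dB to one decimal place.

|(j1050)² + 250(j1050) + 55700| = |-1.0468e+06 + j2.625e+05| = 1.079e+06
|L(j1050)| = 55700 / 1.079e+06 = 0.051612
20 log₁₀(0.051612) = -25.75 dB

-25.7 dB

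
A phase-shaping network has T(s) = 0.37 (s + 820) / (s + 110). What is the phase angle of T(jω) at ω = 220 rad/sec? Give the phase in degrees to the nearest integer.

-48°

∠(j220 + 820) = arctan(220/820) = 15.02°
∠(j220 + 110) = arctan(220/110) = 63.43°
∠T(j220) = 15.02° − 63.43° = -48.42°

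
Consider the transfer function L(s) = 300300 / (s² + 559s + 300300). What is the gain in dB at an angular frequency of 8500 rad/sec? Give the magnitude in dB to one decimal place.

-47.6 dB

|(j8500)² + 559(j8500) + 300300| = |-7.195e+07 + j4.7515e+06| = 7.211e+07
|L(j8500)| = 300300 / 7.211e+07 = 0.0041647
20 log₁₀(0.0041647) = -47.61 dB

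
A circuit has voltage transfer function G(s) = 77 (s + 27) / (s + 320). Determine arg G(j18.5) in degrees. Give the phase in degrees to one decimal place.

31.1 deg

∠(j18.5 + 27) = arctan(18.5/27) = 34.42°
∠(j18.5 + 320) = arctan(18.5/320) = 3.31°
∠G(j18.5) = 34.42° − 3.31° = 31.11°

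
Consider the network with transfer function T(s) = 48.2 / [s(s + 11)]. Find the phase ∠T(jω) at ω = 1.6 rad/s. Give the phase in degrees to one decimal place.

-98.3°

∠(j1.6 + 11) = arctan(1.6/11) = 8.28°
∠(j1.6) = 90.00°
∠T(j1.6) = − (8.28° + 90.00°) = -98.28°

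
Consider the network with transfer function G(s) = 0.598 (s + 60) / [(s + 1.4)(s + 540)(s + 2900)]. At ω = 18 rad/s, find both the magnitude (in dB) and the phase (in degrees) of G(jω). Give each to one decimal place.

|j18 + 60| = √(18² + 60²) = 62.64
|j18 + 1.4| = √(18² + 1.4²) = 18.05
|j18 + 540| = √(18² + 540²) = 540.3
|j18 + 2900| = √(18² + 2900²) = 2900
|G(j18)| = 0.598 × 62.64 / (18.05 × 540.3 × 2900) = 1.3242e-06
20 log₁₀(1.3242e-06) = -117.56 dB
∠(j18 + 60) = arctan(18/60) = 16.70°
∠(j18 + 1.4) = arctan(18/1.4) = 85.55°
∠(j18 + 540) = arctan(18/540) = 1.91°
∠(j18 + 2900) = arctan(18/2900) = 0.36°
∠G(j18) = 16.70° − (85.55° + 1.91° + 0.36°) = -71.12°

|G| = -117.6 dB, ∠G = -71.1°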